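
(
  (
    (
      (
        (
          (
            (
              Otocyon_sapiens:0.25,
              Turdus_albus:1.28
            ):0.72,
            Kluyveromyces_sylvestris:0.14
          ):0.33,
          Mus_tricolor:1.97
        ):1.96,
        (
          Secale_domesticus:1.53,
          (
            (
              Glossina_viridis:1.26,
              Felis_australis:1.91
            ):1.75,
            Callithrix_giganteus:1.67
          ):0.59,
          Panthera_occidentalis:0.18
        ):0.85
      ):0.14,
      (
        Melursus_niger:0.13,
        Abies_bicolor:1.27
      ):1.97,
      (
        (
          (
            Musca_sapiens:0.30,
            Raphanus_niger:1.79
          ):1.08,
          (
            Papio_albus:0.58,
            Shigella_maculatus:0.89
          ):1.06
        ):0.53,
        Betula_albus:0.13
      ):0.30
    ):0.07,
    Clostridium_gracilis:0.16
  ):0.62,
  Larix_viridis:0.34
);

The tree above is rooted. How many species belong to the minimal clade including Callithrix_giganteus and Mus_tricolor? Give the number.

9

The MRCA of Callithrix_giganteus and Mus_tricolor is the node subtending ((((Otocyon_sapiens,Turdus_albus),Kluyveromyces_sylvestris),Mus_tricolor),(Secale_domesticus,((Glossina_viridis,Felis_australis),Callithrix_giganteus),Panthera_occidentalis)).
That clade contains 9 terminal taxa: Callithrix_giganteus, Felis_australis, Glossina_viridis, Kluyveromyces_sylvestris, Mus_tricolor, Otocyon_sapiens, Panthera_occidentalis, Secale_domesticus, Turdus_albus.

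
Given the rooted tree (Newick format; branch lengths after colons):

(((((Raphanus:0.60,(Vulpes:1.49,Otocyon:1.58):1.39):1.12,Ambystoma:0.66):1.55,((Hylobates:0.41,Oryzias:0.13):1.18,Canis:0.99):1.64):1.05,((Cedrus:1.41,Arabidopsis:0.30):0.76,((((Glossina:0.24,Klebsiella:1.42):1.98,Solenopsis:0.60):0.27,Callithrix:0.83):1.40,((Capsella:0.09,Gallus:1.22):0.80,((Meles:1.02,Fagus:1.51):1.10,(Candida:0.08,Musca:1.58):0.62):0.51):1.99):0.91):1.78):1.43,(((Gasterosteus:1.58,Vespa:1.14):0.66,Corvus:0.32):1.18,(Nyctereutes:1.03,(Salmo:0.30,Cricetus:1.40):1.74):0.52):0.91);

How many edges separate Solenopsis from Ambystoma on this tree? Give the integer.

The MRCA of Solenopsis and Ambystoma is the node subtending ((((Raphanus,(Vulpes,Otocyon)),Ambystoma),((Hylobates,Oryzias),Canis)),((Cedrus,Arabidopsis),((((Glossina,Klebsiella),Solenopsis),Callithrix),((Capsella,Gallus),((Meles,Fagus),(Candida,Musca)))))).
From Solenopsis up to that node: 5 branches. From Ambystoma up to the same node: 3 branches. Total: 5 + 3 = 8.

8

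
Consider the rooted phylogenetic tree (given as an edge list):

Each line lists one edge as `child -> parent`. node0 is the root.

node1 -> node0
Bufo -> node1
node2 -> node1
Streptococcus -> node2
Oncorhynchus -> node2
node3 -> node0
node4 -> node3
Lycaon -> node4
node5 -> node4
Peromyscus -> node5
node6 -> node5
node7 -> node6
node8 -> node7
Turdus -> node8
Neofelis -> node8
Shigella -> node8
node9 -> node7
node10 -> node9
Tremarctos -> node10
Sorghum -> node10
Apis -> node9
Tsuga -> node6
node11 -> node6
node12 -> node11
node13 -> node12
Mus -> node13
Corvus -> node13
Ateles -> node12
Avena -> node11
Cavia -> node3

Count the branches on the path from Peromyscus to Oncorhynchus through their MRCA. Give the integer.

The MRCA of Peromyscus and Oncorhynchus is the root of the tree.
From Peromyscus up to that node: 4 branches. From Oncorhynchus up to the same node: 3 branches. Total: 4 + 3 = 7.

7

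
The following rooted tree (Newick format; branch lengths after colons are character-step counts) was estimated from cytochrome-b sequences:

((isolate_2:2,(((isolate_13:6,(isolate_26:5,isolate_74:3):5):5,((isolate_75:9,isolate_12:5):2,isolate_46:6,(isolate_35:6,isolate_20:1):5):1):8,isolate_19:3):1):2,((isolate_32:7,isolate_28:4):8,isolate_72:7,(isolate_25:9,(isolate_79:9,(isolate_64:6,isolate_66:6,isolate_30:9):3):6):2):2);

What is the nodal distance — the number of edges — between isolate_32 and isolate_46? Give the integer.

8

The MRCA of isolate_32 and isolate_46 is the root of the tree.
From isolate_32 up to that node: 3 branches. From isolate_46 up to the same node: 5 branches. Total: 3 + 5 = 8.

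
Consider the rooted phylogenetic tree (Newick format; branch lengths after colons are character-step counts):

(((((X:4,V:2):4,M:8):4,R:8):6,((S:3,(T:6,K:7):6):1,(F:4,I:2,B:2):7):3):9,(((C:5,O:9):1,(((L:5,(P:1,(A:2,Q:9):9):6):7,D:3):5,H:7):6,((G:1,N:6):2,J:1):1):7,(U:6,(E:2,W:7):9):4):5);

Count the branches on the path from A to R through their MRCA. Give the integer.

The MRCA of A and R is the root of the tree.
From A up to that node: 8 branches. From R up to the same node: 3 branches. Total: 8 + 3 = 11.

11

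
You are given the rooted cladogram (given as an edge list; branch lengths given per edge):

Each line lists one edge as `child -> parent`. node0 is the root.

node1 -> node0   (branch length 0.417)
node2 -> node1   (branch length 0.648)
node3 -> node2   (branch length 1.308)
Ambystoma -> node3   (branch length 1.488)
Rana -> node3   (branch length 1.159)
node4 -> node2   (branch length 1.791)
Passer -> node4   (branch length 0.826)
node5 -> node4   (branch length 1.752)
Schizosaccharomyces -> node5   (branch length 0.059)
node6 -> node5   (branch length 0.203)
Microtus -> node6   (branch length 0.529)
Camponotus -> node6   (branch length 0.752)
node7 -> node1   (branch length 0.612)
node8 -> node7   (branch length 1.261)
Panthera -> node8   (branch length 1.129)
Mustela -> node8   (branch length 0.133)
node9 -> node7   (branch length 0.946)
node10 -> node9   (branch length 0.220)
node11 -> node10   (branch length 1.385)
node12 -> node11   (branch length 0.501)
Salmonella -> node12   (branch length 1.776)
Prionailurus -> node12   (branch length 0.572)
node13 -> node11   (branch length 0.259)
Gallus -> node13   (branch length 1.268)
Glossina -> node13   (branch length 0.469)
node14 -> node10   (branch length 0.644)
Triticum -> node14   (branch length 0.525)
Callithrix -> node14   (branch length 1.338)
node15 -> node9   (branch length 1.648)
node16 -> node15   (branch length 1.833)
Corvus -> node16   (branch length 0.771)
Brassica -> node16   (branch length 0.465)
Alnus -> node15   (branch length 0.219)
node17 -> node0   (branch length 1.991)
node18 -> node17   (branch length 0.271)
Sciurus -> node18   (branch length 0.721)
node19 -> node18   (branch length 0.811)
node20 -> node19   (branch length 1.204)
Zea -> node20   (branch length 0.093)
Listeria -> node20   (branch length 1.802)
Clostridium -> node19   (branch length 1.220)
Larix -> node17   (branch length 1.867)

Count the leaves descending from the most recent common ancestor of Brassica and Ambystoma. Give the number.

17

The MRCA of Brassica and Ambystoma is the node subtending (((Ambystoma,Rana),(Passer,(Schizosaccharomyces,(Microtus,Camponotus)))),((Panthera,Mustela),((((Salmonella,Prionailurus),(Gallus,Glossina)),(Triticum,Callithrix)),((Corvus,Brassica),Alnus)))).
That clade contains 17 terminal taxa: Alnus, Ambystoma, Brassica, Callithrix, Camponotus, Corvus, Gallus, Glossina, Microtus, Mustela, Panthera, Passer, Prionailurus, Rana, Salmonella, Schizosaccharomyces, Triticum.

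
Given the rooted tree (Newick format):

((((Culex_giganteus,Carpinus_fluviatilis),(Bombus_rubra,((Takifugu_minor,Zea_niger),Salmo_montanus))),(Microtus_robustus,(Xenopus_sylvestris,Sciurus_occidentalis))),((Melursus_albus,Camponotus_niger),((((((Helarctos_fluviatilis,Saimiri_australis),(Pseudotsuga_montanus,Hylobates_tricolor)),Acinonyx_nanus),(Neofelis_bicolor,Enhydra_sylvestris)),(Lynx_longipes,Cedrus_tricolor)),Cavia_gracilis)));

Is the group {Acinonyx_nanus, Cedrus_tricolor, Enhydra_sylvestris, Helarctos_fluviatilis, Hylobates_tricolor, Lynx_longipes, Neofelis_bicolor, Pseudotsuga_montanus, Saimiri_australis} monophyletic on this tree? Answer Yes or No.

The most recent common ancestor of these taxa subtends (((((Helarctos_fluviatilis,Saimiri_australis),(Pseudotsuga_montanus,Hylobates_tricolor)),Acinonyx_nanus),(Neofelis_bicolor,Enhydra_sylvestris)),(Lynx_longipes,Cedrus_tricolor)).
That clade has exactly 9 tips — every listed taxon and nothing else — so the group is monophyletic.

Yes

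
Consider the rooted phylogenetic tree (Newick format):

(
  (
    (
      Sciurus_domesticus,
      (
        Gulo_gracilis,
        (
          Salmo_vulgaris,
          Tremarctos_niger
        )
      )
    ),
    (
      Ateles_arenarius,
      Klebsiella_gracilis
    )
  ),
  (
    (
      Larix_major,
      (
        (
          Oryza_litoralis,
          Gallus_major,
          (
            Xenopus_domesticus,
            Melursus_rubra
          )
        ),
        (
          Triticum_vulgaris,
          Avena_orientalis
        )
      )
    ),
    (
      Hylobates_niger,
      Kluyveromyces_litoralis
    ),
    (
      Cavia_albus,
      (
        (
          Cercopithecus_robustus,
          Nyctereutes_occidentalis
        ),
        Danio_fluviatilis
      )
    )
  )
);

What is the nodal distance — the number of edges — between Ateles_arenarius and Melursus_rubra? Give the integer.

9

The MRCA of Ateles_arenarius and Melursus_rubra is the root of the tree.
From Ateles_arenarius up to that node: 3 branches. From Melursus_rubra up to the same node: 6 branches. Total: 3 + 6 = 9.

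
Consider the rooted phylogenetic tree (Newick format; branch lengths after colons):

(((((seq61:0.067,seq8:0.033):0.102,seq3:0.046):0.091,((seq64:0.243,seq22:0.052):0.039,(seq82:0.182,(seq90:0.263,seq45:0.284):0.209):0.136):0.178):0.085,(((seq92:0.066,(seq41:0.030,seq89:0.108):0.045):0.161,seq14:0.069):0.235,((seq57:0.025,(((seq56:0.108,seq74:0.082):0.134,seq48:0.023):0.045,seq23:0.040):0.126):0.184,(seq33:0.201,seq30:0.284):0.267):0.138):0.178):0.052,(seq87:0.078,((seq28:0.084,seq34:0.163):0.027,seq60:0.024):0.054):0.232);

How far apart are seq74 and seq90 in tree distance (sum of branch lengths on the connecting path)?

1.758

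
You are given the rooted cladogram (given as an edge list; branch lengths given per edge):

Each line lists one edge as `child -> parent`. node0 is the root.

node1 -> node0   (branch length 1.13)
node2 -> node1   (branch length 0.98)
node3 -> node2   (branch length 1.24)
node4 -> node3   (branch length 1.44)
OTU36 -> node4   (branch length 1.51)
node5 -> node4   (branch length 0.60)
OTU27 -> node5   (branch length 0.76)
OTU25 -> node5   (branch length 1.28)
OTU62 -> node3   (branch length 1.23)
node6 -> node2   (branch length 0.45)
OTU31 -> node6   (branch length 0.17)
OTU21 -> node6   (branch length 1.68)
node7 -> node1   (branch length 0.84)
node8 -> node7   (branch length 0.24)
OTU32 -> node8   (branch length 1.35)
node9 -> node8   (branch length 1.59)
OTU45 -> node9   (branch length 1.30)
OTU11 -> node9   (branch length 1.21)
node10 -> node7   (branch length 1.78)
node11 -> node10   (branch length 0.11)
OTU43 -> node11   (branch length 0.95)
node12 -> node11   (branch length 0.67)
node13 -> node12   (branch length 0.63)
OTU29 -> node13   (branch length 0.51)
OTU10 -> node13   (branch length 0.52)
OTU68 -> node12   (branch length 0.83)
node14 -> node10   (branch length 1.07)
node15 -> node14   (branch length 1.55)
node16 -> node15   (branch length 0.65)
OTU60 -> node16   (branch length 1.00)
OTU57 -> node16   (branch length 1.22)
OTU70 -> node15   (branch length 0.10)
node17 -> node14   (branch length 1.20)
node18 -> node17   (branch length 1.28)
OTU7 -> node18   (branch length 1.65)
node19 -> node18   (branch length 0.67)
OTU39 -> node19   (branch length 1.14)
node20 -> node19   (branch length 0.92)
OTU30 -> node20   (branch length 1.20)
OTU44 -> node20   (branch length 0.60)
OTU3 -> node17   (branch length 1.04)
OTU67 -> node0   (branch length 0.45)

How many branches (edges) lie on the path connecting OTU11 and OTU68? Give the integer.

The MRCA of OTU11 and OTU68 is the node subtending ((OTU32,(OTU45,OTU11)),((OTU43,((OTU29,OTU10),OTU68)),(((OTU60,OTU57),OTU70),((OTU7,(OTU39,(OTU30,OTU44))),OTU3)))).
From OTU11 up to that node: 3 branches. From OTU68 up to the same node: 4 branches. Total: 3 + 4 = 7.

7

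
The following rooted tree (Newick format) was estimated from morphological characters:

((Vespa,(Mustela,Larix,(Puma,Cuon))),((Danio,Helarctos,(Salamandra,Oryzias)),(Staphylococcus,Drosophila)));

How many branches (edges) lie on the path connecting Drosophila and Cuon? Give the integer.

The MRCA of Drosophila and Cuon is the root of the tree.
From Drosophila up to that node: 3 branches. From Cuon up to the same node: 4 branches. Total: 3 + 4 = 7.

7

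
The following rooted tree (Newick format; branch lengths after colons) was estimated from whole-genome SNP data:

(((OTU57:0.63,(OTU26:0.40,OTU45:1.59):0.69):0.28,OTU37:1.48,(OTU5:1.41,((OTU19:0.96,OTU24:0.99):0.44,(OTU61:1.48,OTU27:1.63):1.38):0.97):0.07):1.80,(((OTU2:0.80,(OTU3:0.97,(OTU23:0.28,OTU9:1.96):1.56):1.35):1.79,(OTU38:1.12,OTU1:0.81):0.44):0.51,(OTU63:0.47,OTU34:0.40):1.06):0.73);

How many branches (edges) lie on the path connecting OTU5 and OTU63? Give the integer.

6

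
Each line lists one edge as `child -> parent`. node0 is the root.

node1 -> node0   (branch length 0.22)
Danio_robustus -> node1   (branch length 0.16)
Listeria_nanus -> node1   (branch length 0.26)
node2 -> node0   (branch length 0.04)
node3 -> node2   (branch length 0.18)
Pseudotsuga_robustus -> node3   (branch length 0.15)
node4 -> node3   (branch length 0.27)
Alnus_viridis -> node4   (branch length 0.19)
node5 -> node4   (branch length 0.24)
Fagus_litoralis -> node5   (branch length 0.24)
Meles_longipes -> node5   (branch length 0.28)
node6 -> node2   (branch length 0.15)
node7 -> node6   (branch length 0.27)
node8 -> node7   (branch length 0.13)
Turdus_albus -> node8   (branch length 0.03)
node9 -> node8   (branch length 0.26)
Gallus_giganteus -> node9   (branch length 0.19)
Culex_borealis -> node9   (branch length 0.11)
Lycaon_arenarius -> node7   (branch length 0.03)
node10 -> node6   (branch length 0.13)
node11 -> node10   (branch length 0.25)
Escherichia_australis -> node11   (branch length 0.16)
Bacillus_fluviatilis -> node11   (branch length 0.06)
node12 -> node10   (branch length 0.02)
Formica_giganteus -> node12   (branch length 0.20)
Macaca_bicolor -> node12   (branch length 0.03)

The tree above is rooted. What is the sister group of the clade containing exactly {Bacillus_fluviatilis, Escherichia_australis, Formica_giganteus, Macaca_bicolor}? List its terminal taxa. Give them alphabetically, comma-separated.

Culex_borealis, Gallus_giganteus, Lycaon_arenarius, Turdus_albus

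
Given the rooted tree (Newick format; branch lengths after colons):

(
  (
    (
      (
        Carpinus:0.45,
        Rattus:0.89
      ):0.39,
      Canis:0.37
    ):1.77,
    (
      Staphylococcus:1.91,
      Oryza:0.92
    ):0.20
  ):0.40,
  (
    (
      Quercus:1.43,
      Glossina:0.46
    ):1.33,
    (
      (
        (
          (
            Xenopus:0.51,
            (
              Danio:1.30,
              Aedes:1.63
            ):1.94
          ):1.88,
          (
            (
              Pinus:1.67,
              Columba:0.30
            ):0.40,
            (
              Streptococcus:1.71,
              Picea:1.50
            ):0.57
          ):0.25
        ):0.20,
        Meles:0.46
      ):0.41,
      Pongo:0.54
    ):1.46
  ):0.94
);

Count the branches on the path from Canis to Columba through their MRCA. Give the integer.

10

The MRCA of Canis and Columba is the root of the tree.
From Canis up to that node: 3 branches. From Columba up to the same node: 7 branches. Total: 3 + 7 = 10.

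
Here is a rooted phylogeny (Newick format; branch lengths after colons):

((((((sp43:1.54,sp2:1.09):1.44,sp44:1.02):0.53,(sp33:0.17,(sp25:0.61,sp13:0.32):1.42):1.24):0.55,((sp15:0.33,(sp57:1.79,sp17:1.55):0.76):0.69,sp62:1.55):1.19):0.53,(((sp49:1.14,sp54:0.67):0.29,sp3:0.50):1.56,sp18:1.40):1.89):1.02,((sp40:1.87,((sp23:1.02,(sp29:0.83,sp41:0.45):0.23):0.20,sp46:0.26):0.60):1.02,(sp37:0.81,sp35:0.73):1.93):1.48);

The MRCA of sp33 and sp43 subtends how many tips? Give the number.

6

The MRCA of sp33 and sp43 is the node subtending (((sp43,sp2),sp44),(sp33,(sp25,sp13))).
That clade contains 6 terminal taxa: sp13, sp2, sp25, sp33, sp43, sp44.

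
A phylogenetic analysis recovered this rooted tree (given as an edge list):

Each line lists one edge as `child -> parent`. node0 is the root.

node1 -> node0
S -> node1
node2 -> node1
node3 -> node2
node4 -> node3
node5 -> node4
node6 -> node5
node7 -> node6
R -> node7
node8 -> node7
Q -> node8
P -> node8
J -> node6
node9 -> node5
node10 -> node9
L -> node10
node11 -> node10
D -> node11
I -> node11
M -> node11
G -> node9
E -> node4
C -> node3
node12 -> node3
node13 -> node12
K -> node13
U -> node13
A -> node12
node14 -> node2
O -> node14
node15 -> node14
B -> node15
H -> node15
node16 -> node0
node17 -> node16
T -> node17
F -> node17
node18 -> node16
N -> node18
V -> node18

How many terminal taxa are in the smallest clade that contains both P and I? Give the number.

The MRCA of P and I is the node subtending (((R,(Q,P)),J),((L,(D,I,M)),G)).
That clade contains 9 terminal taxa: D, G, I, J, L, M, P, Q, R.

9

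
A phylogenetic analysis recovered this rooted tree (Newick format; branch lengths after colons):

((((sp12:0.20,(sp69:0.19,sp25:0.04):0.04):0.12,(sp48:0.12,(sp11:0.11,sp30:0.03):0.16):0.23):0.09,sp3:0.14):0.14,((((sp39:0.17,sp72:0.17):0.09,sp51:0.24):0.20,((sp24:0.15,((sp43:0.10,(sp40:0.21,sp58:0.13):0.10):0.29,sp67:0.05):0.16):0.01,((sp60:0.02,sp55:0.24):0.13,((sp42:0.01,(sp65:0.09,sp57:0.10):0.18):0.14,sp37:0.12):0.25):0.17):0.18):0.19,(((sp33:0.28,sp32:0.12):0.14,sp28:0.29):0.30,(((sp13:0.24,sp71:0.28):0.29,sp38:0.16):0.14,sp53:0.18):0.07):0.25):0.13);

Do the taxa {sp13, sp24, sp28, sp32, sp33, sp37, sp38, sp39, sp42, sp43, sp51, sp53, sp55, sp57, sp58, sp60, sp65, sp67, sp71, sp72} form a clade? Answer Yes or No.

The MRCA of the listed taxa subtends ((((sp39,sp72),sp51),((sp24,((sp43,(sp40,sp58)),sp67)),((sp60,sp55),((sp42,(sp65,sp57)),sp37)))),(((sp33,sp32),sp28),(((sp13,sp71),sp38),sp53))).
That clade also contains sp40, which is not in the proposed group, so the group is not monophyletic.

No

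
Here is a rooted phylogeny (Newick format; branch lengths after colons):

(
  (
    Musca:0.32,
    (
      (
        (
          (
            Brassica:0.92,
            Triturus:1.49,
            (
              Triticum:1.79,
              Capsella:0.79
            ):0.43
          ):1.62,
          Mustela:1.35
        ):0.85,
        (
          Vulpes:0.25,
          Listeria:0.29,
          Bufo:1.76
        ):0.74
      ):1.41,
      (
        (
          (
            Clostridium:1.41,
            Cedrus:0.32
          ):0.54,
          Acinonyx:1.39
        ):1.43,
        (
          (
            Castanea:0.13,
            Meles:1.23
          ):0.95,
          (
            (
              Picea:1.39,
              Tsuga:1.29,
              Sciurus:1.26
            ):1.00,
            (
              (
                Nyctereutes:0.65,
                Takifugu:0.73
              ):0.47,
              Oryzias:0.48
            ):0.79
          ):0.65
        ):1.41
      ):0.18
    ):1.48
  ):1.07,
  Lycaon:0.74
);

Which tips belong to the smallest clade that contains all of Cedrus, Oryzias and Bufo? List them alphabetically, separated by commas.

Acinonyx, Brassica, Bufo, Capsella, Castanea, Cedrus, Clostridium, Listeria, Meles, Mustela, Nyctereutes, Oryzias, Picea, Sciurus, Takifugu, Triticum, Triturus, Tsuga, Vulpes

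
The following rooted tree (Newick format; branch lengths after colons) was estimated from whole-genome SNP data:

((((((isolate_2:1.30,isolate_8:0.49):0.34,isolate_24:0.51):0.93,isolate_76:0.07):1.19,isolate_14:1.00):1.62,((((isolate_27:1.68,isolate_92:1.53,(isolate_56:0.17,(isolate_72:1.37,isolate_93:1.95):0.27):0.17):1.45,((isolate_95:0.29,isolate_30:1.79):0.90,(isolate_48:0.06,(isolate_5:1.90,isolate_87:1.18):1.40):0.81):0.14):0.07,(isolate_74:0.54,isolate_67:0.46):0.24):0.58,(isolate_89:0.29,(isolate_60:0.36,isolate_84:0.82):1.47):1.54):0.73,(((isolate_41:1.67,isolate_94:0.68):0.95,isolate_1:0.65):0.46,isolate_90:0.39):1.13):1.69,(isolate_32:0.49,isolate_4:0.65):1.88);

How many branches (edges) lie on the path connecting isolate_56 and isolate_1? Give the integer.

9

The MRCA of isolate_56 and isolate_1 is the node subtending (((((isolate_2,isolate_8),isolate_24),isolate_76),isolate_14),((((isolate_27,isolate_92,(isolate_56,(isolate_72,isolate_93))),((isolate_95,isolate_30),(isolate_48,(isolate_5,isolate_87)))),(isolate_74,isolate_67)),(isolate_89,(isolate_60,isolate_84))),(((isolate_41,isolate_94),isolate_1),isolate_90)).
From isolate_56 up to that node: 6 branches. From isolate_1 up to the same node: 3 branches. Total: 6 + 3 = 9.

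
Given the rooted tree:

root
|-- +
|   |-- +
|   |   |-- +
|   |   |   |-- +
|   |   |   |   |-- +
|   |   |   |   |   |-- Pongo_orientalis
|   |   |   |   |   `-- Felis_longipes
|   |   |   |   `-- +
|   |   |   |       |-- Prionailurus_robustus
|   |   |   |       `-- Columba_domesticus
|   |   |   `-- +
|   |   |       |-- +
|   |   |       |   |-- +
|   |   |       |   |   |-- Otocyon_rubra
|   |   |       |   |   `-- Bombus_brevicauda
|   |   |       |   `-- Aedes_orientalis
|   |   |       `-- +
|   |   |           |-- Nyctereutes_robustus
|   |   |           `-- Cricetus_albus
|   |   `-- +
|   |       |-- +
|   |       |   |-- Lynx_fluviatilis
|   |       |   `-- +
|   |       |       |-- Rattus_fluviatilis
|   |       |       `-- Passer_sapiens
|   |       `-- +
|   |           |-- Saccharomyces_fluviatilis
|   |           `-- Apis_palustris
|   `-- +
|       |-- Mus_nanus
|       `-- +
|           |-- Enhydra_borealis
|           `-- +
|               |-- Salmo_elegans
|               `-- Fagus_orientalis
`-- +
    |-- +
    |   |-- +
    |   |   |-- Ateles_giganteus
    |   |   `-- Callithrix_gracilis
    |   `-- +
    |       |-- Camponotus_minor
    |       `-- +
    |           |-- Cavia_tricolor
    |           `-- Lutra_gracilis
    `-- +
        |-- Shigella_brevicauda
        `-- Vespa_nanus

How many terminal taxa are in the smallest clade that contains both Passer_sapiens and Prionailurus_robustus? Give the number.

The MRCA of Passer_sapiens and Prionailurus_robustus is the node subtending ((((Pongo_orientalis,Felis_longipes),(Prionailurus_robustus,Columba_domesticus)),(((Otocyon_rubra,Bombus_brevicauda),Aedes_orientalis),(Nyctereutes_robustus,Cricetus_albus))),((Lynx_fluviatilis,(Rattus_fluviatilis,Passer_sapiens)),(Saccharomyces_fluviatilis,Apis_palustris))).
That clade contains 14 terminal taxa: Aedes_orientalis, Apis_palustris, Bombus_brevicauda, Columba_domesticus, Cricetus_albus, Felis_longipes, Lynx_fluviatilis, Nyctereutes_robustus, Otocyon_rubra, Passer_sapiens, Pongo_orientalis, Prionailurus_robustus, Rattus_fluviatilis, Saccharomyces_fluviatilis.

14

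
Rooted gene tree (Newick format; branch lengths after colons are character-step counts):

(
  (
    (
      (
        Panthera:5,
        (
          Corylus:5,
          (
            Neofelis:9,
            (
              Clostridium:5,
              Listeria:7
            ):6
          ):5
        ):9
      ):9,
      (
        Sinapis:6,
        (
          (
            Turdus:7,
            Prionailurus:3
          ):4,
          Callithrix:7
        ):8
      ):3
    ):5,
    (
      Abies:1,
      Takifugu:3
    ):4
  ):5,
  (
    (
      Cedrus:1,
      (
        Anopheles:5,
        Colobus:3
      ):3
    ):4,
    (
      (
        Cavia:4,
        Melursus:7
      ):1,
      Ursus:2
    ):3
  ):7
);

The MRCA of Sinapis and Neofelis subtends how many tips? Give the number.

9

The MRCA of Sinapis and Neofelis is the node subtending ((Panthera,(Corylus,(Neofelis,(Clostridium,Listeria)))),(Sinapis,((Turdus,Prionailurus),Callithrix))).
That clade contains 9 terminal taxa: Callithrix, Clostridium, Corylus, Listeria, Neofelis, Panthera, Prionailurus, Sinapis, Turdus.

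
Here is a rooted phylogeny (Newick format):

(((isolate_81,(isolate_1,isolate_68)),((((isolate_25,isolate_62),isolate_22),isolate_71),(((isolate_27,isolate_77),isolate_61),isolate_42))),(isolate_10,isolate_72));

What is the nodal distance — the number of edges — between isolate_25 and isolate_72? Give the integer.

The MRCA of isolate_25 and isolate_72 is the root of the tree.
From isolate_25 up to that node: 6 branches. From isolate_72 up to the same node: 2 branches. Total: 6 + 2 = 8.

8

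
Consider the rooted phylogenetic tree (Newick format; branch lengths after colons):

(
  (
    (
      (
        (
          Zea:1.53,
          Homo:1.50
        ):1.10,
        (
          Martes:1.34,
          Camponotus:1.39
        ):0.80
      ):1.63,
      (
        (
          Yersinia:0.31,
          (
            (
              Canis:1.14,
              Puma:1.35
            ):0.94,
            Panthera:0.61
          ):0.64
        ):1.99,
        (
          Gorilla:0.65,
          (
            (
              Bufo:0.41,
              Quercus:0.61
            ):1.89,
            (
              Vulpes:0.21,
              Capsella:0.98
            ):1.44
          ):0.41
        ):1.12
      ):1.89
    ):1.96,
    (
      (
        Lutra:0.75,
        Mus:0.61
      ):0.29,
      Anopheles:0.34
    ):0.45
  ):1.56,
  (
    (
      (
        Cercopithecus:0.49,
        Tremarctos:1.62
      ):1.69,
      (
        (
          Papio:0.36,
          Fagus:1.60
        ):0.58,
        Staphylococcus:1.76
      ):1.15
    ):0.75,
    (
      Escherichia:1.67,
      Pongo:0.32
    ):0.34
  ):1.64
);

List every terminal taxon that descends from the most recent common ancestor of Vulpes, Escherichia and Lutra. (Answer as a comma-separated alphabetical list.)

Anopheles, Bufo, Camponotus, Canis, Capsella, Cercopithecus, Escherichia, Fagus, Gorilla, Homo, Lutra, Martes, Mus, Panthera, Papio, Pongo, Puma, Quercus, Staphylococcus, Tremarctos, Vulpes, Yersinia, Zea

Tracing Vulpes: it sits inside (Vulpes,Capsella).
Tracing Escherichia: it sits inside (Escherichia,Pongo).
Tracing Lutra: it sits inside (Lutra,Mus).
The smallest clade enclosing all 3 is the whole tree (their MRCA is the root), so the answer is all 23 tips in alphabetical order.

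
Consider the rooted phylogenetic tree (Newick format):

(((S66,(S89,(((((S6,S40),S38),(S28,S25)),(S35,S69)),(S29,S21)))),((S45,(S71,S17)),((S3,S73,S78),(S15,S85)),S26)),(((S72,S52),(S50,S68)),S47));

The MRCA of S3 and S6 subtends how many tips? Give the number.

20

The MRCA of S3 and S6 is the node subtending ((S66,(S89,(((((S6,S40),S38),(S28,S25)),(S35,S69)),(S29,S21)))),((S45,(S71,S17)),((S3,S73,S78),(S15,S85)),S26)).
That clade contains 20 terminal taxa: S15, S17, S21, S25, S26, S28, S29, S3, S35, S38, S40, S45, S6, S66, S69, S71, S73, S78, S85, S89.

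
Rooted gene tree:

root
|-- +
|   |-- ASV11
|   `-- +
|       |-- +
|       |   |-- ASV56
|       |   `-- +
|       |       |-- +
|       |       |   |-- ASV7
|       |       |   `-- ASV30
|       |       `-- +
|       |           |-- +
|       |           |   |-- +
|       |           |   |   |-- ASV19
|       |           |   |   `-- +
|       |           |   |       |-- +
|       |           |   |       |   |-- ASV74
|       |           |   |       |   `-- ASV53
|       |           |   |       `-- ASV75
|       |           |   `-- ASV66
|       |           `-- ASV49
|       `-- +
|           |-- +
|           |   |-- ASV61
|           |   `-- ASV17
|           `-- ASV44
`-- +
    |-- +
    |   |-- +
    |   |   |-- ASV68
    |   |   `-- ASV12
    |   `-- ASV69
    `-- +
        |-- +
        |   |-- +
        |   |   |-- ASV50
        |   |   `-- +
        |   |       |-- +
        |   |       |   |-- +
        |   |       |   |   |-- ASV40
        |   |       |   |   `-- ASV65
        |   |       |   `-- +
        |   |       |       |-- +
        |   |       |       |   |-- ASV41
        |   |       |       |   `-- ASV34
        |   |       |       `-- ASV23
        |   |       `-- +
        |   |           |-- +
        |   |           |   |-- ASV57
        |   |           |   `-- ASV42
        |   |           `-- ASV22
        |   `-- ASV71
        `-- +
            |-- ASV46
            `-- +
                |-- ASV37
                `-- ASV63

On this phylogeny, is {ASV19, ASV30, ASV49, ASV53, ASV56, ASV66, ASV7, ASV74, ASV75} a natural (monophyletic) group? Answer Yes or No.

The most recent common ancestor of these taxa subtends (ASV56,((ASV7,ASV30),(((ASV19,((ASV74,ASV53),ASV75)),ASV66),ASV49))).
That clade has exactly 9 tips — every listed taxon and nothing else — so the group is monophyletic.

Yes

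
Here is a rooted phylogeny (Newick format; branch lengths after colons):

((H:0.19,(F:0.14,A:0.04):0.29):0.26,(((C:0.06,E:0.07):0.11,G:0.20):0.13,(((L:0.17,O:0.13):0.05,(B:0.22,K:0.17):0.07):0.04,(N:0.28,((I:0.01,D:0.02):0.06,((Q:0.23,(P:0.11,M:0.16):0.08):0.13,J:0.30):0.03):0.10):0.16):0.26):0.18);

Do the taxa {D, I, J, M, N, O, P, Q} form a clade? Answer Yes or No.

The MRCA of the listed taxa subtends (((L,O),(B,K)),(N,((I,D),((Q,(P,M)),J)))).
That clade also contains B, K, L, which are not in the proposed group, so the group is not monophyletic.

No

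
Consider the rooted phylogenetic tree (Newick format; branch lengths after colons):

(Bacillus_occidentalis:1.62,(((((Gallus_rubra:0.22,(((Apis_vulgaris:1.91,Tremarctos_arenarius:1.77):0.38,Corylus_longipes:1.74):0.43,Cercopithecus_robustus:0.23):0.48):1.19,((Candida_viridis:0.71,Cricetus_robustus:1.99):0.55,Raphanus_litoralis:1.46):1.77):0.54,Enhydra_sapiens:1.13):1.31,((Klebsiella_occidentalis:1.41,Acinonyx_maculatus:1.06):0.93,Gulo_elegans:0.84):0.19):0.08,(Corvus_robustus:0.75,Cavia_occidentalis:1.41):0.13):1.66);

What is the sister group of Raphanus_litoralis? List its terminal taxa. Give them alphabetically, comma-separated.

Raphanus_litoralis attaches to the tree at the node subtending ((Candida_viridis,Cricetus_robustus),Raphanus_litoralis).
The other lineage descending from that same node — the sister group — is (Candida_viridis,Cricetus_robustus); its 2 tips in alphabetical order are the answer.

Candida_viridis, Cricetus_robustus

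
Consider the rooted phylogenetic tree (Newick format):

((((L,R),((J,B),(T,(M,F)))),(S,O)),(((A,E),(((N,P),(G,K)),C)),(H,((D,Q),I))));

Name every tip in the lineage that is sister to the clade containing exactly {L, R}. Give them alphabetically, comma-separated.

B, F, J, M, T

The clade containing exactly {L, R} attaches to the tree at the node subtending ((L,R),((J,B),(T,(M,F)))).
The other lineage descending from that same node — the sister group — is ((J,B),(T,(M,F))); its 5 tips in alphabetical order are the answer.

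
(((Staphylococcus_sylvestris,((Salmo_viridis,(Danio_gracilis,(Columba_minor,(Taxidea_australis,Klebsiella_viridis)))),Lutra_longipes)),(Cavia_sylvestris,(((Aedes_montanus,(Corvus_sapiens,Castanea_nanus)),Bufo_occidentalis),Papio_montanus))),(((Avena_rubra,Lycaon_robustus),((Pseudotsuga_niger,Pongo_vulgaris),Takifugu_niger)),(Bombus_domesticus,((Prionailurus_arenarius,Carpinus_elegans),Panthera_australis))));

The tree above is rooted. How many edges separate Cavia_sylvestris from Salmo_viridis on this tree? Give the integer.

The MRCA of Cavia_sylvestris and Salmo_viridis is the node subtending ((Staphylococcus_sylvestris,((Salmo_viridis,(Danio_gracilis,(Columba_minor,(Taxidea_australis,Klebsiella_viridis)))),Lutra_longipes)),(Cavia_sylvestris,(((Aedes_montanus,(Corvus_sapiens,Castanea_nanus)),Bufo_occidentalis),Papio_montanus))).
From Cavia_sylvestris up to that node: 2 branches. From Salmo_viridis up to the same node: 4 branches. Total: 2 + 4 = 6.

6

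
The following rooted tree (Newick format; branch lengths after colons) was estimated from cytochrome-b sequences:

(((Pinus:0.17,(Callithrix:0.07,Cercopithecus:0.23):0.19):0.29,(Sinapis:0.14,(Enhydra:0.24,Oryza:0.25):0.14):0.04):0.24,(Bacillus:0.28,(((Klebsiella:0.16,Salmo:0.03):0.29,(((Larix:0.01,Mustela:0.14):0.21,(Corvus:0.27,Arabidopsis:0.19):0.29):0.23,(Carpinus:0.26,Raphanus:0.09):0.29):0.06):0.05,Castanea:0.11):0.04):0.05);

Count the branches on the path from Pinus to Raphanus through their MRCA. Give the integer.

The MRCA of Pinus and Raphanus is the root of the tree.
From Pinus up to that node: 3 branches. From Raphanus up to the same node: 6 branches. Total: 3 + 6 = 9.

9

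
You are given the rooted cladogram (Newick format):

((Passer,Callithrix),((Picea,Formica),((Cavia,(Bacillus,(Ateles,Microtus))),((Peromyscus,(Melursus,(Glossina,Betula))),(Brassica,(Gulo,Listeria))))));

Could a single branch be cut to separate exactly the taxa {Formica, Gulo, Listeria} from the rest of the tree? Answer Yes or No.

The MRCA of the listed taxa subtends ((Picea,Formica),((Cavia,(Bacillus,(Ateles,Microtus))),((Peromyscus,(Melursus,(Glossina,Betula))),(Brassica,(Gulo,Listeria))))).
That clade also contains Ateles, Bacillus, Betula, Brassica, Cavia, Glossina, Melursus, Microtus, Peromyscus, Picea, which are not in the proposed group, so the group is not monophyletic.

No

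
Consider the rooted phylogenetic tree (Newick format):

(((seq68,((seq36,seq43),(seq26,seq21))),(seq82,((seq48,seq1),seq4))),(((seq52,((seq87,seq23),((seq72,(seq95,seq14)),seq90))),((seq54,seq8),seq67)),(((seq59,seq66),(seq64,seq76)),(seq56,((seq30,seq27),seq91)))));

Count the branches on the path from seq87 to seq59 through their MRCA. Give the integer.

The MRCA of seq87 and seq59 is the node subtending (((seq52,((seq87,seq23),((seq72,(seq95,seq14)),seq90))),((seq54,seq8),seq67)),(((seq59,seq66),(seq64,seq76)),(seq56,((seq30,seq27),seq91)))).
From seq87 up to that node: 5 branches. From seq59 up to the same node: 4 branches. Total: 5 + 4 = 9.

9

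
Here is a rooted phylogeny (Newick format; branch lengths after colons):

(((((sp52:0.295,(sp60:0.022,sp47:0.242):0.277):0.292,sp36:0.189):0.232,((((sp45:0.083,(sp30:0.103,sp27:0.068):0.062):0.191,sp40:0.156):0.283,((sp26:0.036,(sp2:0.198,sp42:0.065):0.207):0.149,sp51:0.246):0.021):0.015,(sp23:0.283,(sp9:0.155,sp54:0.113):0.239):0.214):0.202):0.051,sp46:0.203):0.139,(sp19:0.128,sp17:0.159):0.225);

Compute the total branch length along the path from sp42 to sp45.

0.999

The path runs sp42 → … → MRCA → … → sp45; the MRCA is the node subtending (((sp45,(sp30,sp27)),sp40),((sp26,(sp2,sp42)),sp51)).
Branch lengths along that path: 0.065 + 0.207 + 0.149 + 0.021 + 0.283 + 0.191 + 0.083 = 0.999.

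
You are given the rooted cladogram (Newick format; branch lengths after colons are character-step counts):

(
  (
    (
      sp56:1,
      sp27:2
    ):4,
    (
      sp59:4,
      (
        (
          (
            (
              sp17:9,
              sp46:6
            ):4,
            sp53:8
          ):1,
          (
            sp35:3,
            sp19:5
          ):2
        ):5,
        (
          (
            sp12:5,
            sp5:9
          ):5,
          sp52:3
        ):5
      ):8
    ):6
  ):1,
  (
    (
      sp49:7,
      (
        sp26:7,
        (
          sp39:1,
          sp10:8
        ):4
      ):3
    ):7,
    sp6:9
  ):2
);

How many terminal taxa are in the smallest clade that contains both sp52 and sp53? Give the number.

The MRCA of sp52 and sp53 is the node subtending ((((sp17,sp46),sp53),(sp35,sp19)),((sp12,sp5),sp52)).
That clade contains 8 terminal taxa: sp12, sp17, sp19, sp35, sp46, sp5, sp52, sp53.

8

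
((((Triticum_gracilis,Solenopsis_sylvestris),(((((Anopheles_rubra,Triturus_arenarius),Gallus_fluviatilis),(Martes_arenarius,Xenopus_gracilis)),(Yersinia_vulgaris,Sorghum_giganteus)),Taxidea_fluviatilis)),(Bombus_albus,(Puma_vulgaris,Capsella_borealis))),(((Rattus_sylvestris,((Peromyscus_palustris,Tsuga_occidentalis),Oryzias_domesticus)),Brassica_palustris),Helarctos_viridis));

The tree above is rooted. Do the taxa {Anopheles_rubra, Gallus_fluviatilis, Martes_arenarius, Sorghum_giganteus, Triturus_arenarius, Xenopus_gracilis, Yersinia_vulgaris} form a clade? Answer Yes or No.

Yes

The most recent common ancestor of these taxa subtends ((((Anopheles_rubra,Triturus_arenarius),Gallus_fluviatilis),(Martes_arenarius,Xenopus_gracilis)),(Yersinia_vulgaris,Sorghum_giganteus)).
That clade has exactly 7 tips — every listed taxon and nothing else — so the group is monophyletic.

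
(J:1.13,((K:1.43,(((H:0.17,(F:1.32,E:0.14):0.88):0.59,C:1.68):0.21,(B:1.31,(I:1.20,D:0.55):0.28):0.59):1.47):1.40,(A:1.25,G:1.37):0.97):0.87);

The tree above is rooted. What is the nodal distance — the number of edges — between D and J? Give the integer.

7

The MRCA of D and J is the root of the tree.
From D up to that node: 6 branches. From J up to the same node: 1 branch. Total: 6 + 1 = 7.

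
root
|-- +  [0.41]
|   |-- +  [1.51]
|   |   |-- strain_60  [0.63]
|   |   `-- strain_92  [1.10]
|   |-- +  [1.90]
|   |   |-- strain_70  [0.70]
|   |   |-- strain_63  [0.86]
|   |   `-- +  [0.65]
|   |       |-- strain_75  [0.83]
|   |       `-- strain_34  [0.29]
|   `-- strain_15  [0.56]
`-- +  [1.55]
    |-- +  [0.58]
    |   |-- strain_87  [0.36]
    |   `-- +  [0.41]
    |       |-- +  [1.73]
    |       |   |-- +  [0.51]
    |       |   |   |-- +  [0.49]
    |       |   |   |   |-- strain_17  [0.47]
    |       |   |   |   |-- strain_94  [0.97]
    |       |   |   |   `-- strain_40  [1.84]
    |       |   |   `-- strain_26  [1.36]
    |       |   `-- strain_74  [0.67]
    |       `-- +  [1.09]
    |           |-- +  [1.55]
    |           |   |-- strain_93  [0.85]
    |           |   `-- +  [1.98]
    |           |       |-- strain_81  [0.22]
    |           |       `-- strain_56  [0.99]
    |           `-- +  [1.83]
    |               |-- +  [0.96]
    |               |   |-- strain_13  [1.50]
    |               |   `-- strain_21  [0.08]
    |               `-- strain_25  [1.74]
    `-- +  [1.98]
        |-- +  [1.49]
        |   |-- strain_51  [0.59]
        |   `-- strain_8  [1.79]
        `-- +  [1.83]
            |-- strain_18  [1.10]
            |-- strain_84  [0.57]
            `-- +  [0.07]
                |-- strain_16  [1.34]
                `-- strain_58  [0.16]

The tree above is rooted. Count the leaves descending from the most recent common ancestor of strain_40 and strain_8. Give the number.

The MRCA of strain_40 and strain_8 is the node subtending ((strain_87,((((strain_17,strain_94,strain_40),strain_26),strain_74),((strain_93,(strain_81,strain_56)),((strain_13,strain_21),strain_25)))),((strain_51,strain_8),(strain_18,strain_84,(strain_16,strain_58)))).
That clade contains 18 terminal taxa: strain_13, strain_16, strain_17, strain_18, strain_21, strain_25, strain_26, strain_40, strain_51, strain_56, strain_58, strain_74, strain_8, strain_81, strain_84, strain_87, strain_93, strain_94.

18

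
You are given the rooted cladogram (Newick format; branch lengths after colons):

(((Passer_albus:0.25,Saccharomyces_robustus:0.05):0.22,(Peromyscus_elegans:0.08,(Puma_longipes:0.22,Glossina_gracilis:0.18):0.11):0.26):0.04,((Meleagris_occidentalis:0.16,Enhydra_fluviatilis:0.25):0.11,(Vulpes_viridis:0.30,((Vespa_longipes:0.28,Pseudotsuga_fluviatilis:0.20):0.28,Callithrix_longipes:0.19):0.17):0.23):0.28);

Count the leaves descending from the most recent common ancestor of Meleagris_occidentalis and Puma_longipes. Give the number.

The MRCA of Meleagris_occidentalis and Puma_longipes is the root, so the clade is the entire tree.
That clade contains 11 terminal taxa: Callithrix_longipes, Enhydra_fluviatilis, Glossina_gracilis, Meleagris_occidentalis, Passer_albus, Peromyscus_elegans, Pseudotsuga_fluviatilis, Puma_longipes, Saccharomyces_robustus, Vespa_longipes, Vulpes_viridis.

11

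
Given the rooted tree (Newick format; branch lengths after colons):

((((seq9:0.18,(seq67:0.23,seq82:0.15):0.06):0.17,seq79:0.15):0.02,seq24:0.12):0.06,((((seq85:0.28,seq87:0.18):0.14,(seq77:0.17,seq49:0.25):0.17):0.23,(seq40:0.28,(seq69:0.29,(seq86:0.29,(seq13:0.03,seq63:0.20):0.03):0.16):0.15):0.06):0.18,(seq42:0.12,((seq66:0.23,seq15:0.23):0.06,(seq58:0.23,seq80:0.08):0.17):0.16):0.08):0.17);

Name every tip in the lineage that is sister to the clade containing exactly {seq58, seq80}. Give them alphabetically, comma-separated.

The clade containing exactly {seq58, seq80} attaches to the tree at the node subtending ((seq66,seq15),(seq58,seq80)).
The other lineage descending from that same node — the sister group — is (seq66,seq15); its 2 tips in alphabetical order are the answer.

seq15, seq66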